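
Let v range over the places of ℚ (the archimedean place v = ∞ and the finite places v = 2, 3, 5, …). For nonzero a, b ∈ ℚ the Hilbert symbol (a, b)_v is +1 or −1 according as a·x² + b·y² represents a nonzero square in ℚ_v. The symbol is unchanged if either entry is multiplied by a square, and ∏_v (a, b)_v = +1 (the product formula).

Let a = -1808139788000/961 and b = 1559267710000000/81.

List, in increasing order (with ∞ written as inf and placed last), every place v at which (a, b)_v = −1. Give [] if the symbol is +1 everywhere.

(a, b) ≡ (-3230, 910) mod (ℚ^×)²; places V = {2, 3, 5, 7, 11, 13, 17, 19, 31, ∞}.
(a,b)_19: α=1, u≡4; β=0, v≡9 (mod 19); (4|19)=+1, (9|19)=+1; sign (−1)^0·+1^0·+1^1 = +1.
(a,b)_5: α=3, u≡1; β=7, v≡3 (mod 5); (1|5)=+1, (3|5)=-1; sign (−1)^0·+1^7·-1^3 = -1.
(a,b)_11: α=0, u≡1; β=2, v≡8 (mod 11); (1|11)=+1, (8|11)=-1; sign (−1)^0·+1^2·-1^0 = +1.
(a,b)_2: α=5, β=7; u≡1, v≡7 (mod 8); ε(u)ε(v)=0·1, αω(v)=5·0, βω(u)=7·0; sum ≡ 0  ⇒  +1.
(a,b)_17: α=1, u≡6; β=2, v≡13 (mod 17); (6|17)=-1, (13|17)=+1; sign (−1)^0·-1^2·+1^1 = +1.
(a,b)_13: α=4, u≡2; β=1, v≡5 (mod 13); (2|13)=-1, (5|13)=-1; sign (−1)^0·-1^1·-1^4 = -1.
(a,b)_7: α=2, u≡2; β=3, v≡4 (mod 7); (2|7)=+1, (4|7)=+1; sign (−1)^0·+1^3·+1^2 = +1.
(a,b)_31: α=-2, u≡16; β=0, v≡29 (mod 31); (16|31)=+1, (29|31)=-1; sign (−1)^0·+1^0·-1^-2 = +1.
(a,b)_∞: sgn(-3230)=−, sgn(910)=+, so +1.
(a,b)_3: α=0, u≡1; β=-4, v≡1 (mod 3); (1|3)=+1, (1|3)=+1; sign (−1)^0·+1^-4·+1^0 = +1.
Ram(-3230, 910) = {5, 13}; no ℚ_5-point on the conic.

[5, 13]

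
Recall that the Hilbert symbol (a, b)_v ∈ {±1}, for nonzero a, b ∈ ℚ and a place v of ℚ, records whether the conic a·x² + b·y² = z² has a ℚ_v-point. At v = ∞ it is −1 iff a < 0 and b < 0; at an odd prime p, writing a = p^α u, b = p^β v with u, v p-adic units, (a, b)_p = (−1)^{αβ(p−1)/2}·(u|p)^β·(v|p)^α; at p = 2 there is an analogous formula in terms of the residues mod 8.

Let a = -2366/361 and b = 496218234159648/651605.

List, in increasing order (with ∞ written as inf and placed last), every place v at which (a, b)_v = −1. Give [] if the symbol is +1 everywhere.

Mod squares: a ≡ -14, b ≡ 5610. Check v ∈ {∞, 2, 3, 5, 7, 11, 13, 17, 19, 29}.
v=29: a=29^0·(≡21), b=29^2·(≡13) mod 29; (21|29)=-1, (13|29)=+1; (−1)^{0·2·14}·(-1)^2·(+1)^0 = +1.
v=7: a=7^1·(≡3), b=7^4·(≡3) mod 7; (3|7)=-1, (3|7)=-1; (−1)^{1·4·3}·(-1)^4·(-1)^1 = -1.
v=11: a=11^0·(≡6), b=11^1·(≡4) mod 11; (6|11)=-1, (4|11)=+1; (−1)^{0·1·5}·(-1)^1·(+1)^0 = -1.
v=17: a=17^0·(≡12), b=17^1·(≡10) mod 17; (12|17)=-1, (10|17)=-1; (−1)^{0·1·8}·(-1)^1·(-1)^0 = -1.
v=5: a=5^0·(≡4), b=5^-1·(≡3) mod 5; (4|5)=+1, (3|5)=-1; (−1)^{0·-1·2}·(+1)^-1·(-1)^0 = +1.
v=2: v_2(a)=1, v_2(b)=5; units ≡ 1, 5 (mod 8); ε·ε+αω+βω = 0·0+1·1+5·0 ≡ 1  ⇒  (a,b)_2 = -1.
v=19: a=19^-2·(≡9), b=19^-4·(≡1) mod 19; (9|19)=+1, (1|19)=+1; (−1)^{-2·-4·9}·(+1)^-4·(+1)^-2 = +1.
v=3: a=3^0·(≡1), b=3^5·(≡1) mod 3; (1|3)=+1, (1|3)=+1; (−1)^{0·5·1}·(+1)^5·(+1)^0 = +1.
v=∞: -14 < 0 and 5610 > 0  ⇒  (a,b)_∞ = +1.
v=13: a=13^2·(≡9), b=13^2·(≡5) mod 13; (9|13)=+1, (5|13)=-1; (−1)^{2·2·6}·(+1)^2·(-1)^2 = +1.
(-14, 5610 / ℚ) ramifies at {2, 7, 11, 17}: a division algebra.

[2, 7, 11, 17]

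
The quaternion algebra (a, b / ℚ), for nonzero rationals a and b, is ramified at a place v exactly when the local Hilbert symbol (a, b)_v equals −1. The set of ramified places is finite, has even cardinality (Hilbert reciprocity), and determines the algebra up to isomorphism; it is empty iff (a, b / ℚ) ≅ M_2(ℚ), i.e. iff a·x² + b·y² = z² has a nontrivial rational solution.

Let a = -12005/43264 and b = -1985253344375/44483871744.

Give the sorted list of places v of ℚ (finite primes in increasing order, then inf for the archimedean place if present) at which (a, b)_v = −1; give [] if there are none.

[19, inf]

Mod squares: a ≡ -5, b ≡ -551. Check v ∈ {∞, 2, 3, 5, 7, 13, 19, 29}.
v=13: a=13^-2·(≡8), b=13^-6·(≡2) mod 13; (8|13)=-1, (2|13)=-1; (−1)^{-2·-6·6}·(-1)^-6·(-1)^-2 = +1.
v=5: a=5^1·(≡1), b=5^4·(≡1) mod 5; (1|5)=+1, (1|5)=+1; (−1)^{1·4·2}·(+1)^4·(+1)^1 = +1.
v=29: a=29^0·(≡7), b=29^1·(≡10) mod 29; (7|29)=+1, (10|29)=-1; (−1)^{0·1·14}·(+1)^1·(-1)^0 = +1.
v=7: a=7^4·(≡4), b=7^8·(≡1) mod 7; (4|7)=+1, (1|7)=+1; (−1)^{4·8·3}·(+1)^8·(+1)^4 = +1.
v=19: a=19^0·(≡3), b=19^1·(≡1) mod 19; (3|19)=-1, (1|19)=+1; (−1)^{0·1·9}·(-1)^1·(+1)^0 = -1.
v=∞: -5 < 0 and -551 < 0  ⇒  (a,b)_∞ = -1.
v=3: a=3^0·(≡1), b=3^-2·(≡1) mod 3; (1|3)=+1, (1|3)=+1; (−1)^{0·-2·1}·(+1)^-2·(+1)^0 = +1.
v=2: v_2(a)=-8, v_2(b)=-10; units ≡ 3, 1 (mod 8); ε·ε+αω+βω = 1·0+-8·0+-10·1 ≡ 0  ⇒  (a,b)_2 = +1.
(-5, -551 / ℚ) ramifies at {19, ∞}: a division algebra.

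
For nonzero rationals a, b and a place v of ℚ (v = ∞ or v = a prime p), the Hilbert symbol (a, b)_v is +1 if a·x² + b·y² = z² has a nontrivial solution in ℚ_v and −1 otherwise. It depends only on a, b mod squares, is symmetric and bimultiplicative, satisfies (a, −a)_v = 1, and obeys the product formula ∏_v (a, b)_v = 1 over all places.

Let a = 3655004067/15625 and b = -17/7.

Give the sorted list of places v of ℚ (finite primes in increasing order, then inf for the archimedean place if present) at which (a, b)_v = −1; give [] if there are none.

(a, b) ≡ (29667, -119) mod (ℚ^×)²; places V = {2, 3, 5, 7, 11, 13, 17, 29, 31, ∞}.
(a,b)_11: α=1, u≡7; β=0, v≡7 (mod 11); (7|11)=-1, (7|11)=-1; sign (−1)^0·-1^0·-1^1 = -1.
(a,b)_13: α=2, u≡12; β=0, v≡5 (mod 13); (12|13)=+1, (5|13)=-1; sign (−1)^0·+1^0·-1^2 = +1.
(a,b)_2: α=0, β=0; u≡3, v≡1 (mod 8); ε(u)ε(v)=1·0, αω(v)=0·0, βω(u)=0·1; sum ≡ 0  ⇒  +1.
(a,b)_5: α=-6, u≡2; β=0, v≡4 (mod 5); (2|5)=-1, (4|5)=+1; sign (−1)^0·-1^0·+1^-6 = +1.
(a,b)_17: α=0, u≡2; β=1, v≡12 (mod 17); (2|17)=+1, (12|17)=-1; sign (−1)^0·+1^1·-1^0 = +1.
(a,b)_31: α=1, u≡3; β=0, v≡2 (mod 31); (3|31)=-1, (2|31)=+1; sign (−1)^0·-1^0·+1^1 = +1.
(a,b)_7: α=0, u≡1; β=-1, v≡4 (mod 7); (1|7)=+1, (4|7)=+1; sign (−1)^0·+1^-1·+1^0 = +1.
(a,b)_3: α=7, u≡1; β=0, v≡1 (mod 3); (1|3)=+1, (1|3)=+1; sign (−1)^0·+1^0·+1^7 = +1.
(a,b)_∞: sgn(29667)=+, sgn(-119)=−, so +1.
(a,b)_29: α=1, u≡17; β=0, v≡10 (mod 29); (17|29)=-1, (10|29)=-1; sign (−1)^0·-1^0·-1^1 = -1.
(29667, -119 / ℚ) ramifies at {11, 29}: a division algebra.

[11, 29]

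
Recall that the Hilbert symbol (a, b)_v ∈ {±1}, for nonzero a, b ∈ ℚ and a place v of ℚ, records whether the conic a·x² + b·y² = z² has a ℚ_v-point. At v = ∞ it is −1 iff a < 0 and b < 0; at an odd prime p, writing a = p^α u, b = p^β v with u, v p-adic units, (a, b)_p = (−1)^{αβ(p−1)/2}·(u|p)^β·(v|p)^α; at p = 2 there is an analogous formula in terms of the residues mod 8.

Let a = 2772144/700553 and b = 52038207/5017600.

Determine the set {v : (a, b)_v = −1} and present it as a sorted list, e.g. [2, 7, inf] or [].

[2, 13, 23, 31]

Mod squares: a ≡ 36363, b ≡ 247. Check v ∈ {∞, 2, 3, 5, 7, 13, 17, 19, 23, 29, 31}.
v=31: a=31^1·(≡22), b=31^0·(≡13) mod 31; (22|31)=-1, (13|31)=-1; (−1)^{1·0·15}·(-1)^0·(-1)^1 = -1.
v=5: a=5^0·(≡3), b=5^-2·(≡3) mod 5; (3|5)=-1, (3|5)=-1; (−1)^{0·-2·2}·(-1)^-2·(-1)^0 = +1.
v=29: a=29^-2·(≡3), b=29^0·(≡26) mod 29; (3|29)=-1, (26|29)=-1; (−1)^{-2·0·14}·(-1)^0·(-1)^-2 = +1.
v=7: a=7^-2·(≡6), b=7^-2·(≡1) mod 7; (6|7)=-1, (1|7)=+1; (−1)^{-2·-2·3}·(-1)^-2·(+1)^-2 = +1.
v=17: a=17^-1·(≡5), b=17^2·(≡1) mod 17; (5|17)=-1, (1|17)=+1; (−1)^{-1·2·8}·(-1)^2·(+1)^-1 = +1.
v=3: a=3^5·(≡1), b=3^6·(≡1) mod 3; (1|3)=+1, (1|3)=+1; (−1)^{5·6·1}·(+1)^6·(+1)^5 = +1.
v=19: a=19^0·(≡11), b=19^1·(≡15) mod 19; (11|19)=+1, (15|19)=-1; (−1)^{0·1·9}·(+1)^1·(-1)^0 = +1.
v=∞: 36363 > 0 and 247 > 0  ⇒  (a,b)_∞ = +1.
v=23: a=23^1·(≡21), b=23^0·(≡11) mod 23; (21|23)=-1, (11|23)=-1; (−1)^{1·0·11}·(-1)^0·(-1)^1 = -1.
v=13: a=13^0·(≡7), b=13^1·(≡6) mod 13; (7|13)=-1, (6|13)=-1; (−1)^{0·1·6}·(-1)^1·(-1)^0 = -1.
v=2: v_2(a)=4, v_2(b)=-12; units ≡ 3, 7 (mod 8); ε·ε+αω+βω = 1·1+4·0+-12·1 ≡ 1  ⇒  (a,b)_2 = -1.
(36363, 247 / ℚ) ramifies at {2, 13, 23, 31}: a division algebra.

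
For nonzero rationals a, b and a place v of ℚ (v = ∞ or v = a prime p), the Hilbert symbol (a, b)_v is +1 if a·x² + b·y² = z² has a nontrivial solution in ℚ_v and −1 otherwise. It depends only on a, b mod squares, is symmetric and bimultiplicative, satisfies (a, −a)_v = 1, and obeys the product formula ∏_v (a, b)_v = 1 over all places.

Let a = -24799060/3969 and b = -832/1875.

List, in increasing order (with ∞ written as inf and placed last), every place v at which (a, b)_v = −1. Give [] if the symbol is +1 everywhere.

(a, b) ≡ (-36685, -39) mod (ℚ^×)²; places V = {2, 3, 5, 7, 11, 13, 23, 29, ∞}.
(a,b)_23: α=1, u≡21; β=0, v≡15 (mod 23); (21|23)=-1, (15|23)=-1; sign (−1)^0·-1^0·-1^1 = -1.
(a,b)_13: α=2, u≡1; β=1, v≡9 (mod 13); (1|13)=+1, (9|13)=+1; sign (−1)^0·+1^1·+1^2 = +1.
(a,b)_∞: sgn(-36685)=−, sgn(-39)=−, so -1.
(a,b)_5: α=1, u≡2; β=-4, v≡1 (mod 5); (2|5)=-1, (1|5)=+1; sign (−1)^0·-1^-4·+1^1 = +1.
(a,b)_29: α=1, u≡26; β=0, v≡2 (mod 29); (26|29)=-1, (2|29)=-1; sign (−1)^0·-1^0·-1^1 = -1.
(a,b)_11: α=1, u≡5; β=0, v≡3 (mod 11); (5|11)=+1, (3|11)=+1; sign (−1)^0·+1^0·+1^1 = +1.
(a,b)_3: α=-4, u≡2; β=-1, v≡2 (mod 3); (2|3)=-1, (2|3)=-1; sign (−1)^0·-1^-1·-1^-4 = -1.
(a,b)_7: α=-2, u≡2; β=0, v≡6 (mod 7); (2|7)=+1, (6|7)=-1; sign (−1)^0·+1^0·-1^-2 = +1.
(a,b)_2: α=2, β=6; u≡3, v≡1 (mod 8); ε(u)ε(v)=1·0, αω(v)=2·0, βω(u)=6·1; sum ≡ 0  ⇒  +1.
(-36685, -39 / ℚ) ramifies at {3, 23, 29, ∞}: a division algebra.

[3, 23, 29, inf]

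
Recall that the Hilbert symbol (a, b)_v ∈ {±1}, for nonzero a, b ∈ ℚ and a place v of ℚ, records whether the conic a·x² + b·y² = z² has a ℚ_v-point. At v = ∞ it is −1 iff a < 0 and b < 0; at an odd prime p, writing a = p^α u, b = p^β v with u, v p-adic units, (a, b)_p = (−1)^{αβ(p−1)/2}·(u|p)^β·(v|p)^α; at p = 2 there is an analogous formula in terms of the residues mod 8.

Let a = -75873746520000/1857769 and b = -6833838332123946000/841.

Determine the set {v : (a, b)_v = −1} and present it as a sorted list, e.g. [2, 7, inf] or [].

[5, 13, 17, inf]

(a, b) ≡ (-138567, -65) mod (ℚ^×)²; places V = {2, 3, 5, 11, 13, 17, 19, 29, 47, ∞}.
(a,b)_29: α=-2, u≡20; β=-2, v≡6 (mod 29); (20|29)=+1, (6|29)=+1; sign (−1)^0·+1^-2·+1^-2 = +1.
(a,b)_19: α=1, u≡13; β=2, v≡11 (mod 19); (13|19)=-1, (11|19)=+1; sign (−1)^0·-1^2·+1^1 = +1.
(a,b)_2: α=6, β=4; u≡1, v≡7 (mod 8); ε(u)ε(v)=0·1, αω(v)=6·0, βω(u)=4·0; sum ≡ 0  ⇒  +1.
(a,b)_17: α=1, u≡13; β=2, v≡14 (mod 17); (13|17)=+1, (14|17)=-1; sign (−1)^0·+1^2·-1^1 = -1.
(a,b)_11: α=1, u≡4; β=2, v≡5 (mod 11); (4|11)=+1, (5|11)=+1; sign (−1)^0·+1^2·+1^1 = +1.
(a,b)_47: α=-2, u≡4; β=0, v≡38 (mod 47); (4|47)=+1, (38|47)=-1; sign (−1)^0·+1^0·-1^-2 = +1.
(a,b)_∞: sgn(-138567)=−, sgn(-65)=−, so -1.
(a,b)_5: α=4, u≡2; β=3, v≡2 (mod 5); (2|5)=-1, (2|5)=-1; sign (−1)^0·-1^3·-1^4 = -1.
(a,b)_3: α=5, u≡2; β=6, v≡1 (mod 3); (2|3)=-1, (1|3)=+1; sign (−1)^0·-1^6·+1^5 = +1.
(a,b)_13: α=3, u≡9; β=5, v≡5 (mod 13); (9|13)=+1, (5|13)=-1; sign (−1)^0·+1^5·-1^3 = -1.
(-138567, -65 / ℚ) ramifies at {5, 13, 17, ∞}: a division algebra.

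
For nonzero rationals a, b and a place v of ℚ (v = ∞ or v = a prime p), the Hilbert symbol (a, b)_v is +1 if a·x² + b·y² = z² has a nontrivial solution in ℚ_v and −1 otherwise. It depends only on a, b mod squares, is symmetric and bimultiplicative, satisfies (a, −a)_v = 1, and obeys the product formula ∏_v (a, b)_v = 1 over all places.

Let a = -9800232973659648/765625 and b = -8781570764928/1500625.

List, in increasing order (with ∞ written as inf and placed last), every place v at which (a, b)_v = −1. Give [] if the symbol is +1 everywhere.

Mod squares: a ≡ -78, b ≡ -2418. Check v ∈ {∞, 2, 3, 5, 7, 13, 31}.
v=13: a=13^1·(≡8), b=13^1·(≡3) mod 13; (8|13)=-1, (3|13)=+1; (−1)^{1·1·6}·(-1)^1·(+1)^1 = -1.
v=3: a=3^13·(≡1), b=3^11·(≡1) mod 3; (1|3)=+1, (1|3)=+1; (−1)^{13·11·1}·(+1)^11·(+1)^13 = -1.
v=2: v_2(a)=9, v_2(b)=7; units ≡ 1, 7 (mod 8); ε·ε+αω+βω = 0·1+9·0+7·0 ≡ 0  ⇒  (a,b)_2 = +1.
v=∞: -78 < 0 and -2418 < 0  ⇒  (a,b)_∞ = -1.
v=5: a=5^-6·(≡3), b=5^-4·(≡2) mod 5; (3|5)=-1, (2|5)=-1; (−1)^{-6·-4·2}·(-1)^-4·(-1)^-6 = +1.
v=31: a=31^4·(≡12), b=31^3·(≡24) mod 31; (12|31)=-1, (24|31)=-1; (−1)^{4·3·15}·(-1)^3·(-1)^4 = -1.
v=7: a=7^-2·(≡5), b=7^-4·(≡2) mod 7; (5|7)=-1, (2|7)=+1; (−1)^{-2·-4·3}·(-1)^-4·(+1)^-2 = +1.
Ram(-78, -2418) = {3, 13, 31, ∞}; no ℚ_3-point on the conic.

[3, 13, 31, inf]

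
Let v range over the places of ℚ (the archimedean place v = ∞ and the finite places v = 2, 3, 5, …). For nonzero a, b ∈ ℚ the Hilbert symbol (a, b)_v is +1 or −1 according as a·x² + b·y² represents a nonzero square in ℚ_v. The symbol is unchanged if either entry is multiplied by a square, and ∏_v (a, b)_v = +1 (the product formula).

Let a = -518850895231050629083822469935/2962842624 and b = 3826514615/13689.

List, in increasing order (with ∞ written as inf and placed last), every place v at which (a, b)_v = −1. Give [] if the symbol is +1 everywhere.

[11, 17]

Mod squares: a ≡ -1615, b ≡ 935. Check v ∈ {∞, 2, 3, 5, 7, 11, 13, 17, 19}.
v=∞: -1615 < 0 and 935 > 0  ⇒  (a,b)_∞ = +1.
v=11: a=11^4·(≡10), b=11^1·(≡6) mod 11; (10|11)=-1, (6|11)=-1; (−1)^{4·1·5}·(-1)^1·(-1)^4 = -1.
v=17: a=17^15·(≡10), b=17^5·(≡15) mod 17; (10|17)=-1, (15|17)=+1; (−1)^{15·5·8}·(-1)^5·(+1)^15 = -1.
v=3: a=3^-10·(≡2), b=3^-4·(≡2) mod 3; (2|3)=-1, (2|3)=-1; (−1)^{-10·-4·1}·(-1)^-4·(-1)^-10 = +1.
v=5: a=5^1·(≡2), b=5^1·(≡2) mod 5; (2|5)=-1, (2|5)=-1; (−1)^{1·1·2}·(-1)^1·(-1)^1 = +1.
v=7: a=7^-2·(≡4), b=7^2·(≡4) mod 7; (4|7)=+1, (4|7)=+1; (−1)^{-2·2·3}·(+1)^2·(+1)^-2 = +1.
v=19: a=19^5·(≡10), b=19^0·(≡17) mod 19; (10|19)=-1, (17|19)=+1; (−1)^{5·0·9}·(-1)^0·(+1)^5 = +1.
v=13: a=13^0·(≡4), b=13^-2·(≡9) mod 13; (4|13)=+1, (9|13)=+1; (−1)^{0·-2·6}·(+1)^-2·(+1)^0 = +1.
v=2: v_2(a)=-10, v_2(b)=0; units ≡ 1, 7 (mod 8); ε·ε+αω+βω = 0·1+-10·0+0·0 ≡ 0  ⇒  (a,b)_2 = +1.
(-1615, 935 / ℚ) ramifies at {11, 17}: a division algebra.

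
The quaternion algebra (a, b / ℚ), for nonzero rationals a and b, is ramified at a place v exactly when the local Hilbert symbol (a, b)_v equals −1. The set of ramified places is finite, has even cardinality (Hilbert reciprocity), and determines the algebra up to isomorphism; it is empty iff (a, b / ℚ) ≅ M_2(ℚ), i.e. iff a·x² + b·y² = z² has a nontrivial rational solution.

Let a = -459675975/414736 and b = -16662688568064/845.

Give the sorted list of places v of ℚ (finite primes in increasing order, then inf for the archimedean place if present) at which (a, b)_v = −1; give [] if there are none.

[3, 11, 37, inf]

(a, b) ≡ (-111, -55) mod (ℚ^×)²; places V = {2, 3, 5, 7, 11, 13, 23, 37, ∞}.
(a,b)_7: α=-2, u≡4; β=2, v≡1 (mod 7); (4|7)=+1, (1|7)=+1; sign (−1)^0·+1^2·+1^-2 = +1.
(a,b)_37: α=3, u≡9; β=2, v≡8 (mod 37); (9|37)=+1, (8|37)=-1; sign (−1)^0·+1^2·-1^3 = -1.
(a,b)_23: α=-2, u≡12; β=0, v≡10 (mod 23); (12|23)=+1, (10|23)=-1; sign (−1)^0·+1^0·-1^-2 = +1.
(a,b)_2: α=-4, β=8; u≡1, v≡1 (mod 8); ε(u)ε(v)=0·0, αω(v)=-4·0, βω(u)=8·0; sum ≡ 0  ⇒  +1.
(a,b)_11: α=2, u≡6; β=3, v≡8 (mod 11); (6|11)=-1, (8|11)=-1; sign (−1)^0·-1^3·-1^2 = -1.
(a,b)_5: α=2, u≡1; β=-1, v≡4 (mod 5); (1|5)=+1, (4|5)=+1; sign (−1)^0·+1^-1·+1^2 = +1.
(a,b)_∞: sgn(-111)=−, sgn(-55)=−, so -1.
(a,b)_3: α=1, u≡2; β=6, v≡2 (mod 3); (2|3)=-1, (2|3)=-1; sign (−1)^0·-1^6·-1^1 = -1.
(a,b)_13: α=0, u≡6; β=-2, v≡4 (mod 13); (6|13)=-1, (4|13)=+1; sign (−1)^0·-1^-2·+1^0 = +1.
Ram(-111, -55) = {3, 11, 37, ∞}; no ℚ_3-point on the conic.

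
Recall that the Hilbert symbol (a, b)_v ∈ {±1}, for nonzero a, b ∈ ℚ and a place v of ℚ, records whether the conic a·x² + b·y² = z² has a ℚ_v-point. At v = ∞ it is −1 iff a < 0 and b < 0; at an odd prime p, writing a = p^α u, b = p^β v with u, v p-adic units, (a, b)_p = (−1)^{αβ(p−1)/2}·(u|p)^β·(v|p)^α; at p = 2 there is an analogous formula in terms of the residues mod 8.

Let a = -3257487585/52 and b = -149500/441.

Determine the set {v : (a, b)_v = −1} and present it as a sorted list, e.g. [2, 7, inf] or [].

(a, b) ≡ (-28405, -1495) mod (ℚ^×)²; places V = {2, 3, 5, 7, 11, 13, 19, 23, 37, ∞}.
(a,b)_2: α=-2, β=2; u≡3, v≡1 (mod 8); ε(u)ε(v)=1·0, αω(v)=-2·0, βω(u)=2·1; sum ≡ 0  ⇒  +1.
(a,b)_23: α=1, u≡21; β=1, v≡8 (mod 23); (21|23)=-1, (8|23)=+1; sign (−1)^1·-1^1·+1^1 = +1.
(a,b)_∞: sgn(-28405)=−, sgn(-1495)=−, so -1.
(a,b)_7: α=0, u≡4; β=-2, v≡3 (mod 7); (4|7)=+1, (3|7)=-1; sign (−1)^0·+1^-2·-1^0 = +1.
(a,b)_13: α=-1, u≡3; β=1, v≡8 (mod 13); (3|13)=+1, (8|13)=-1; sign (−1)^0·+1^1·-1^-1 = -1.
(a,b)_37: α=2, u≡25; β=0, v≡19 (mod 37); (25|37)=+1, (19|37)=-1; sign (−1)^0·+1^0·-1^2 = +1.
(a,b)_19: α=1, u≡5; β=0, v≡17 (mod 19); (5|19)=+1, (17|19)=+1; sign (−1)^0·+1^0·+1^1 = +1.
(a,b)_3: α=2, u≡2; β=-2, v≡2 (mod 3); (2|3)=-1, (2|3)=-1; sign (−1)^0·-1^-2·-1^2 = +1.
(a,b)_11: α=2, u≡6; β=0, v≡1 (mod 11); (6|11)=-1, (1|11)=+1; sign (−1)^0·-1^0·+1^2 = +1.
(a,b)_5: α=1, u≡4; β=3, v≡4 (mod 5); (4|5)=+1, (4|5)=+1; sign (−1)^0·+1^3·+1^1 = +1.
|Ram(-28405, -1495)| = 2, even; anisotropic at {13, ∞}.

[13, inf]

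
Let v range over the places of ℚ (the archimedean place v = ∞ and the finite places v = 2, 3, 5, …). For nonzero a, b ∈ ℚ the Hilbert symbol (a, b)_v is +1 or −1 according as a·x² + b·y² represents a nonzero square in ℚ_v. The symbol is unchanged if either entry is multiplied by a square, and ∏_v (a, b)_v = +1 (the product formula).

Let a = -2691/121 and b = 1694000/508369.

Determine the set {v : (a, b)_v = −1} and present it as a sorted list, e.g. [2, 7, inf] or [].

[]

(a, b) ≡ (-299, 35) mod (ℚ^×)²; places V = {2, 3, 5, 7, 11, 13, 23, 31, ∞}.
(a,b)_31: α=0, u≡29; β=-2, v≡18 (mod 31); (29|31)=-1, (18|31)=+1; sign (−1)^0·-1^-2·+1^0 = +1.
(a,b)_11: α=-2, u≡4; β=2, v≡2 (mod 11); (4|11)=+1, (2|11)=-1; sign (−1)^0·+1^2·-1^-2 = +1.
(a,b)_3: α=2, u≡1; β=0, v≡2 (mod 3); (1|3)=+1, (2|3)=-1; sign (−1)^0·+1^0·-1^2 = +1.
(a,b)_5: α=0, u≡4; β=3, v≡3 (mod 5); (4|5)=+1, (3|5)=-1; sign (−1)^0·+1^3·-1^0 = +1.
(a,b)_23: α=1, u≡15; β=-2, v≡13 (mod 23); (15|23)=-1, (13|23)=+1; sign (−1)^0·-1^-2·+1^1 = +1.
(a,b)_7: α=0, u≡2; β=1, v≡3 (mod 7); (2|7)=+1, (3|7)=-1; sign (−1)^0·+1^1·-1^0 = +1.
(a,b)_∞: sgn(-299)=−, sgn(35)=+, so +1.
(a,b)_13: α=1, u≡10; β=0, v≡12 (mod 13); (10|13)=+1, (12|13)=+1; sign (−1)^0·+1^0·+1^1 = +1.
(a,b)_2: α=0, β=4; u≡5, v≡3 (mod 8); ε(u)ε(v)=0·1, αω(v)=0·1, βω(u)=4·1; sum ≡ 0  ⇒  +1.
Every local symbol is +1, so the conic -299·x² + 35·y² = z² has ℚ_v-points for all v and hence a ℚ-point; (a, b / ℚ) ≅ M_2(ℚ).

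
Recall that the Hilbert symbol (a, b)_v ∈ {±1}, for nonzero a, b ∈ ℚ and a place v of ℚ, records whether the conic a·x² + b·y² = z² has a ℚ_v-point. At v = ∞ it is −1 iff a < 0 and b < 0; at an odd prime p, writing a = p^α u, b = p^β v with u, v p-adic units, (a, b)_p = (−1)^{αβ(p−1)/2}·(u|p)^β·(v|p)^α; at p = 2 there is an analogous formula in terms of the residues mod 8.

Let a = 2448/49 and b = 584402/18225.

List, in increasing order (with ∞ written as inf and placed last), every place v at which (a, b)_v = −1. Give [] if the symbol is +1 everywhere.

Mod squares: a ≡ 17, b ≡ 3458. Check v ∈ {∞, 2, 3, 5, 7, 13, 17, 19}.
v=3: a=3^2·(≡2), b=3^-6·(≡2) mod 3; (2|3)=-1, (2|3)=-1; (−1)^{2·-6·1}·(-1)^-6·(-1)^2 = +1.
v=7: a=7^-2·(≡5), b=7^1·(≡1) mod 7; (5|7)=-1, (1|7)=+1; (−1)^{-2·1·3}·(-1)^1·(+1)^-2 = -1.
v=13: a=13^0·(≡3), b=13^3·(≡7) mod 13; (3|13)=+1, (7|13)=-1; (−1)^{0·3·6}·(+1)^3·(-1)^0 = +1.
v=∞: 17 > 0 and 3458 > 0  ⇒  (a,b)_∞ = +1.
v=17: a=17^1·(≡13), b=17^0·(≡10) mod 17; (13|17)=+1, (10|17)=-1; (−1)^{1·0·8}·(+1)^0·(-1)^1 = -1.
v=19: a=19^0·(≡17), b=19^1·(≡4) mod 19; (17|19)=+1, (4|19)=+1; (−1)^{0·1·9}·(+1)^1·(+1)^0 = +1.
v=5: a=5^0·(≡2), b=5^-2·(≡3) mod 5; (2|5)=-1, (3|5)=-1; (−1)^{0·-2·2}·(-1)^-2·(-1)^0 = +1.
v=2: v_2(a)=4, v_2(b)=1; units ≡ 1, 1 (mod 8); ε·ε+αω+βω = 0·0+4·0+1·0 ≡ 0  ⇒  (a,b)_2 = +1.
(17, 3458 / ℚ) ramifies at {7, 17}: a division algebra.

[7, 17]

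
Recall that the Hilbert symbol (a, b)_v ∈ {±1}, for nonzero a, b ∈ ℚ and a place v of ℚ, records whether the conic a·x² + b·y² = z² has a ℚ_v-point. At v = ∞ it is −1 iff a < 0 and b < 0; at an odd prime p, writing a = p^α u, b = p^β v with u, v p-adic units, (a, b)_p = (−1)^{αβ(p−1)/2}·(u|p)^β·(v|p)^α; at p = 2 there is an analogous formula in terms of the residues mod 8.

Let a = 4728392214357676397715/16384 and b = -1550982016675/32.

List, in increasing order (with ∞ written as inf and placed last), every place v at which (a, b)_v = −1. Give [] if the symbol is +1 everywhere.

(a, b) ≡ (14835, -126854) mod (ℚ^×)²; places V = {2, 3, 5, 7, 13, 17, 23, 41, 43, ∞}.
(a,b)_43: α=3, u≡41; β=2, v≡20 (mod 43); (41|43)=+1, (20|43)=-1; sign (−1)^0·+1^2·-1^3 = -1.
(a,b)_41: α=2, u≡27; β=1, v≡6 (mod 41); (27|41)=-1, (6|41)=-1; sign (−1)^0·-1^1·-1^2 = -1.
(a,b)_5: α=1, u≡2; β=2, v≡4 (mod 5); (2|5)=-1, (4|5)=+1; sign (−1)^0·-1^2·+1^1 = +1.
(a,b)_3: α=5, u≡1; β=0, v≡1 (mod 3); (1|3)=+1, (1|3)=+1; sign (−1)^0·+1^0·+1^5 = +1.
(a,b)_∞: sgn(14835)=+, sgn(-126854)=−, so +1.
(a,b)_23: α=3, u≡6; β=2, v≡14 (mod 23); (6|23)=+1, (14|23)=-1; sign (−1)^0·+1^2·-1^3 = -1.
(a,b)_7: α=2, u≡2; β=1, v≡2 (mod 7); (2|7)=+1, (2|7)=+1; sign (−1)^0·+1^1·+1^2 = +1.
(a,b)_17: α=2, u≡12; β=1, v≡16 (mod 17); (12|17)=-1, (16|17)=+1; sign (−1)^0·-1^1·+1^2 = -1.
(a,b)_2: α=-14, β=-5; u≡3, v≡5 (mod 8); ε(u)ε(v)=1·0, αω(v)=-14·1, βω(u)=-5·1; sum ≡ 1  ⇒  -1.
(a,b)_13: α=2, u≡11; β=1, v≡5 (mod 13); (11|13)=-1, (5|13)=-1; sign (−1)^0·-1^1·-1^2 = -1.
Ram(14835, -126854) = {2, 13, 17, 23, 41, 43}; no ℚ_2-point on the conic.

[2, 13, 17, 23, 41, 43]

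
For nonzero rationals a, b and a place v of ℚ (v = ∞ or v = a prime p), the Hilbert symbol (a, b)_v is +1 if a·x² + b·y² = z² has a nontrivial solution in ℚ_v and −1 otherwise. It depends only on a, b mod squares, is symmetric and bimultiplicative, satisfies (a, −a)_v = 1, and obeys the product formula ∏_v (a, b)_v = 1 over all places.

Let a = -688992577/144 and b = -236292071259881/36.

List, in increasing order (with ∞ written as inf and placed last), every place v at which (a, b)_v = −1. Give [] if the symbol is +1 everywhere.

[2, 13, 23, 31, 41, inf]

Mod squares: a ≡ -14061073, b ≡ -41. Check v ∈ {∞, 2, 3, 7, 13, 23, 31, 37, 41}.
v=41: a=41^1·(≡28), b=41^1·(≡9) mod 41; (28|41)=-1, (9|41)=+1; (−1)^{1·1·20}·(-1)^1·(+1)^1 = -1.
v=2: v_2(a)=-4, v_2(b)=-2; units ≡ 7, 7 (mod 8); ε·ε+αω+βω = 1·1+-4·0+-2·0 ≡ 1  ⇒  (a,b)_2 = -1.
v=13: a=13^1·(≡11), b=13^2·(≡7) mod 13; (11|13)=-1, (7|13)=-1; (−1)^{1·2·6}·(-1)^2·(-1)^1 = -1.
v=7: a=7^2·(≡4), b=7^2·(≡4) mod 7; (4|7)=+1, (4|7)=+1; (−1)^{2·2·3}·(+1)^2·(+1)^2 = +1.
v=3: a=3^-2·(≡2), b=3^-2·(≡1) mod 3; (2|3)=-1, (1|3)=+1; (−1)^{-2·-2·1}·(-1)^-2·(+1)^-2 = +1.
v=37: a=37^1·(≡6), b=37^2·(≡12) mod 37; (6|37)=-1, (12|37)=+1; (−1)^{1·2·18}·(-1)^2·(+1)^1 = +1.
v=31: a=31^1·(≡5), b=31^2·(≡13) mod 31; (5|31)=+1, (13|31)=-1; (−1)^{1·2·15}·(+1)^2·(-1)^1 = -1.
v=∞: -14061073 < 0 and -41 < 0  ⇒  (a,b)_∞ = -1.
v=23: a=23^1·(≡6), b=23^2·(≡7) mod 23; (6|23)=+1, (7|23)=-1; (−1)^{1·2·11}·(+1)^2·(-1)^1 = -1.
|Ram(-14061073, -41)| = 6, even; anisotropic at {2, 13, 23, 31, 41, ∞}.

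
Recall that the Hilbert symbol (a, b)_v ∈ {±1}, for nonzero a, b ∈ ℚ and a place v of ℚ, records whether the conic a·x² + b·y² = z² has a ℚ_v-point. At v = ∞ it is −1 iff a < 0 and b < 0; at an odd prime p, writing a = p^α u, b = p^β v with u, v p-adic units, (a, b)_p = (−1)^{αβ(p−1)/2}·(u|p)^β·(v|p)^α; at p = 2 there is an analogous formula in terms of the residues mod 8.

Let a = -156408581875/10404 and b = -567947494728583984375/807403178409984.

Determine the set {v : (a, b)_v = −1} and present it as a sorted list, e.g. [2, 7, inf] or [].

(a, b) ≡ (-5107219, -15321657) mod (ℚ^×)²; places V = {2, 3, 5, 7, 13, 17, 19, 23, 29, 31, 41, ∞}.
(a,b)_3: α=-2, u≡2; β=-3, v≡2 (mod 3); (2|3)=-1, (2|3)=-1; sign (−1)^0·-1^-3·-1^-2 = -1.
(a,b)_17: α=-2, u≡7; β=-4, v≡15 (mod 17); (7|17)=-1, (15|17)=+1; sign (−1)^0·-1^-4·+1^-2 = +1.
(a,b)_5: α=4, u≡1; β=10, v≡2 (mod 5); (1|5)=+1, (2|5)=-1; sign (−1)^0·+1^10·-1^4 = +1.
(a,b)_29: α=1, u≡24; β=1, v≡27 (mod 29); (24|29)=+1, (27|29)=-1; sign (−1)^0·+1^1·-1^1 = -1.
(a,b)_13: α=1, u≡12; β=-1, v≡3 (mod 13); (12|13)=+1, (3|13)=+1; sign (−1)^0·+1^-1·+1^1 = +1.
(a,b)_31: α=1, u≡4; β=1, v≡13 (mod 31); (4|31)=+1, (13|31)=-1; sign (−1)^1·+1^1·-1^1 = +1.
(a,b)_∞: sgn(-5107219)=−, sgn(-15321657)=−, so -1.
(a,b)_7: α=2, u≡2; β=0, v≡5 (mod 7); (2|7)=+1, (5|7)=-1; sign (−1)^0·+1^0·-1^2 = +1.
(a,b)_41: α=0, u≡22; β=-2, v≡25 (mod 41); (22|41)=-1, (25|41)=+1; sign (−1)^0·-1^-2·+1^0 = +1.
(a,b)_19: α=1, u≡16; β=1, v≡2 (mod 19); (16|19)=+1, (2|19)=-1; sign (−1)^1·+1^1·-1^1 = +1.
(a,b)_2: α=-2, β=-14; u≡5, v≡7 (mod 8); ε(u)ε(v)=0·1, αω(v)=-2·0, βω(u)=-14·1; sum ≡ 0  ⇒  +1.
(a,b)_23: α=1, u≡18; β=7, v≡8 (mod 23); (18|23)=+1, (8|23)=+1; sign (−1)^1·+1^7·+1^1 = -1.
|Ram(-5107219, -15321657)| = 4, even; anisotropic at {3, 23, 29, ∞}.

[3, 23, 29, inf]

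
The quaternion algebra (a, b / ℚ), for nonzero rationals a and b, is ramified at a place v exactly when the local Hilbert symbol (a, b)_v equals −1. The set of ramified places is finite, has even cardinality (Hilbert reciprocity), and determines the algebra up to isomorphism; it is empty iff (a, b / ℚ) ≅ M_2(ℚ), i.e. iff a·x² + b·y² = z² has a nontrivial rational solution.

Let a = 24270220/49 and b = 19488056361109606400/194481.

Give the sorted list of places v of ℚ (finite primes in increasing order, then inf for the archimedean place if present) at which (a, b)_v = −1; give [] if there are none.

(a, b) ≡ (20995, 221) mod (ℚ^×)²; places V = {2, 3, 5, 7, 13, 17, 19, ∞}.
(a,b)_19: α=1, u≡13; β=2, v≡14 (mod 19); (13|19)=-1, (14|19)=-1; sign (−1)^0·-1^2·-1^1 = -1.
(a,b)_∞: sgn(20995)=+, sgn(221)=+, so +1.
(a,b)_7: α=-2, u≡2; β=-4, v≡1 (mod 7); (2|7)=+1, (1|7)=+1; sign (−1)^0·+1^-4·+1^-2 = +1.
(a,b)_5: α=1, u≡1; β=2, v≡1 (mod 5); (1|5)=+1, (1|5)=+1; sign (−1)^0·+1^2·+1^1 = +1.
(a,b)_2: α=2, β=12; u≡3, v≡5 (mod 8); ε(u)ε(v)=1·0, αω(v)=2·1, βω(u)=12·1; sum ≡ 0  ⇒  +1.
(a,b)_13: α=1, u≡1; β=5, v≡4 (mod 13); (1|13)=+1, (4|13)=+1; sign (−1)^0·+1^5·+1^1 = +1.
(a,b)_3: α=0, u≡1; β=-4, v≡2 (mod 3); (1|3)=+1, (2|3)=-1; sign (−1)^0·+1^-4·-1^0 = +1.
(a,b)_17: α=3, u≡12; β=5, v≡9 (mod 17); (12|17)=-1, (9|17)=+1; sign (−1)^0·-1^5·+1^3 = -1.
|Ram(20995, 221)| = 2, even; anisotropic at {17, 19}.

[17, 19]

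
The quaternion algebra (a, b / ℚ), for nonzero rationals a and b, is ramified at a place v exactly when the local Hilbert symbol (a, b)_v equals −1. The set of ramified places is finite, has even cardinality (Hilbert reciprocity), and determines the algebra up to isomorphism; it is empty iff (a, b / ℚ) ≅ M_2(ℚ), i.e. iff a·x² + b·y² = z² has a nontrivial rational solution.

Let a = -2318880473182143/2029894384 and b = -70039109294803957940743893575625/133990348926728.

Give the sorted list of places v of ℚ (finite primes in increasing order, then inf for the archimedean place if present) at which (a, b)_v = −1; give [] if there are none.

Mod squares: a ≡ -21793, b ≡ -42978. Check v ∈ {∞, 2, 3, 5, 7, 13, 17, 19, 29, 31, 37, 43}.
v=43: a=43^2·(≡20), b=43^4·(≡3) mod 43; (20|43)=-1, (3|43)=-1; (−1)^{2·4·21}·(-1)^4·(-1)^2 = +1.
v=31: a=31^-1·(≡19), b=31^0·(≡14) mod 31; (19|31)=+1, (14|31)=+1; (−1)^{-1·0·15}·(+1)^0·(+1)^-1 = +1.
v=7: a=7^-2·(≡6), b=7^-4·(≡4) mod 7; (6|7)=-1, (4|7)=+1; (−1)^{-2·-4·3}·(-1)^-4·(+1)^-2 = +1.
v=37: a=37^1·(≡9), b=37^0·(≡36) mod 37; (9|37)=+1, (36|37)=+1; (−1)^{1·0·18}·(+1)^0·(+1)^1 = +1.
v=∞: -21793 < 0 and -42978 < 0  ⇒  (a,b)_∞ = -1.
v=19: a=19^5·(≡13), b=19^9·(≡12) mod 19; (13|19)=-1, (12|19)=-1; (−1)^{5·9·9}·(-1)^9·(-1)^5 = -1.
v=17: a=17^-4·(≡16), b=17^-8·(≡9) mod 17; (16|17)=+1, (9|17)=+1; (−1)^{-4·-8·8}·(+1)^-8·(+1)^-4 = +1.
v=13: a=13^2·(≡8), b=13^3·(≡3) mod 13; (8|13)=-1, (3|13)=+1; (−1)^{2·3·6}·(-1)^3·(+1)^2 = -1.
v=29: a=29^0·(≡8), b=29^1·(≡10) mod 29; (8|29)=-1, (10|29)=-1; (−1)^{0·1·14}·(-1)^1·(-1)^0 = -1.
v=5: a=5^0·(≡3), b=5^4·(≡3) mod 5; (3|5)=-1, (3|5)=-1; (−1)^{0·4·2}·(-1)^4·(-1)^0 = +1.
v=3: a=3^4·(≡2), b=3^13·(≡2) mod 3; (2|3)=-1, (2|3)=-1; (−1)^{4·13·1}·(-1)^13·(-1)^4 = -1.
v=2: v_2(a)=-4, v_2(b)=-3; units ≡ 7, 7 (mod 8); ε·ε+αω+βω = 1·1+-4·0+-3·0 ≡ 1  ⇒  (a,b)_2 = -1.
(-21793, -42978 / ℚ) ramifies at {2, 3, 13, 19, 29, ∞}: a division algebra.

[2, 3, 13, 19, 29, inf]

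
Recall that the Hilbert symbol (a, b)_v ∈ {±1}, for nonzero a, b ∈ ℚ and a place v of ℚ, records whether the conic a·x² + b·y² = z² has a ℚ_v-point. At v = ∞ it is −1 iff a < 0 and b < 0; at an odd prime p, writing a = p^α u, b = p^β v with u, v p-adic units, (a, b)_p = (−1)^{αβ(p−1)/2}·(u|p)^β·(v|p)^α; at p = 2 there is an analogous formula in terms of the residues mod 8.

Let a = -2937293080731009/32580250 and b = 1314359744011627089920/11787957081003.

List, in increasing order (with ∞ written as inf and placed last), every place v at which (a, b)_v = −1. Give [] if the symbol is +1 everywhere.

(a, b) ≡ (-10010, 15) mod (ℚ^×)²; places V = {2, 3, 5, 7, 11, 13, 17, 19, ∞}.
(a,b)_17: α=0, u≡12; β=-4, v≡9 (mod 17); (12|17)=-1, (9|17)=+1; sign (−1)^0·-1^-4·+1^0 = +1.
(a,b)_11: α=9, u≡4; β=14, v≡9 (mod 11); (4|11)=+1, (9|11)=+1; sign (−1)^0·+1^14·+1^9 = +1.
(a,b)_5: α=-3, u≡3; β=1, v≡3 (mod 5); (3|5)=-1, (3|5)=-1; sign (−1)^0·-1^1·-1^-3 = +1.
(a,b)_7: α=1, u≡6; β=0, v≡2 (mod 7); (6|7)=-1, (2|7)=+1; sign (−1)^0·-1^0·+1^1 = +1.
(a,b)_∞: sgn(-10010)=−, sgn(15)=+, so +1.
(a,b)_13: α=3, u≡1; β=2, v≡6 (mod 13); (1|13)=+1, (6|13)=-1; sign (−1)^0·+1^2·-1^3 = -1.
(a,b)_19: α=-4, u≡12; β=-6, v≡18 (mod 19); (12|19)=-1, (18|19)=-1; sign (−1)^0·-1^-6·-1^-4 = +1.
(a,b)_2: α=-1, β=12; u≡3, v≡7 (mod 8); ε(u)ε(v)=1·1, αω(v)=-1·0, βω(u)=12·1; sum ≡ 1  ⇒  -1.
(a,b)_3: α=4, u≡1; β=-1, v≡2 (mod 3); (1|3)=+1, (2|3)=-1; sign (−1)^0·+1^-1·-1^4 = +1.
Ram(-10010, 15) = {2, 13}; no ℚ_2-point on the conic.

[2, 13]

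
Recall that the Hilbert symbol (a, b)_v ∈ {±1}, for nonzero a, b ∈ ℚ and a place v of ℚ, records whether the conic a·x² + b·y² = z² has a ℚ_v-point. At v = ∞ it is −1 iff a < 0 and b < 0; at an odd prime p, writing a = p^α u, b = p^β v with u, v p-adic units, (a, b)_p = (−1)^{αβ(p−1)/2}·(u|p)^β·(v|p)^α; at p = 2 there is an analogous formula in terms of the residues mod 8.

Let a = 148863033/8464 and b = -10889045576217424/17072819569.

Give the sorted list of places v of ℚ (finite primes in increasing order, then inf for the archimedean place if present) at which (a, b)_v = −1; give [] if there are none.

(a, b) ≡ (473, -301) mod (ℚ^×)²; places V = {2, 3, 7, 11, 13, 17, 19, 23, 43, ∞}.
(a,b)_∞: sgn(473)=+, sgn(-301)=−, so +1.
(a,b)_2: α=-4, β=4; u≡1, v≡3 (mod 8); ε(u)ε(v)=0·1, αω(v)=-4·1, βω(u)=4·0; sum ≡ 0  ⇒  +1.
(a,b)_11: α=3, u≡10; β=4, v≡6 (mod 11); (10|11)=-1, (6|11)=-1; sign (−1)^0·-1^4·-1^3 = -1.
(a,b)_13: α=0, u≡7; β=-2, v≡2 (mod 13); (7|13)=-1, (2|13)=-1; sign (−1)^0·-1^-2·-1^0 = +1.
(a,b)_23: α=-2, u≡4; β=-4, v≡19 (mod 23); (4|23)=+1, (19|23)=-1; sign (−1)^0·+1^-4·-1^-2 = +1.
(a,b)_17: α=2, u≡10; β=4, v≡12 (mod 17); (10|17)=-1, (12|17)=-1; sign (−1)^0·-1^4·-1^2 = +1.
(a,b)_43: α=1, u≡6; β=3, v≡35 (mod 43); (6|43)=+1, (35|43)=+1; sign (−1)^1·+1^3·+1^1 = -1.
(a,b)_19: α=0, u≡1; β=-2, v≡15 (mod 19); (1|19)=+1, (15|19)=-1; sign (−1)^0·+1^-2·-1^0 = +1.
(a,b)_3: α=2, u≡2; β=0, v≡2 (mod 3); (2|3)=-1, (2|3)=-1; sign (−1)^0·-1^0·-1^2 = +1.
(a,b)_7: α=0, u≡4; β=1, v≡3 (mod 7); (4|7)=+1, (3|7)=-1; sign (−1)^0·+1^1·-1^0 = +1.
|Ram(473, -301)| = 2, even; anisotropic at {11, 43}.

[11, 43]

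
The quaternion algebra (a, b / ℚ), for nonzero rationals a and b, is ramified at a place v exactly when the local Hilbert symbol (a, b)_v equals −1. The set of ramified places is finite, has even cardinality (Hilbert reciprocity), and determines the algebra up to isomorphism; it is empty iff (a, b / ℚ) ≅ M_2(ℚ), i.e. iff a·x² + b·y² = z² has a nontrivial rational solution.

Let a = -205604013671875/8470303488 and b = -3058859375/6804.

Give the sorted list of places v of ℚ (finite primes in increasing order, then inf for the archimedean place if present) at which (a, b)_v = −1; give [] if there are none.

(a, b) ≡ (-273, -3003) mod (ℚ^×)²; places V = {2, 3, 5, 7, 11, 13, 37, 41, ∞}.
(a,b)_5: α=10, u≡3; β=6, v≡2 (mod 5); (3|5)=-1, (2|5)=-1; sign (−1)^0·-1^6·-1^10 = +1.
(a,b)_11: α=0, u≡8; β=1, v≡10 (mod 11); (8|11)=-1, (10|11)=-1; sign (−1)^0·-1^1·-1^0 = -1.
(a,b)_41: α=-2, u≡24; β=0, v≡25 (mod 41); (24|41)=-1, (25|41)=+1; sign (−1)^0·-1^0·+1^-2 = +1.
(a,b)_7: α=1, u≡5; β=-1, v≡5 (mod 7); (5|7)=-1, (5|7)=-1; sign (−1)^1·-1^-1·-1^1 = -1.
(a,b)_2: α=-8, β=-2; u≡7, v≡5 (mod 8); ε(u)ε(v)=1·0, αω(v)=-8·1, βω(u)=-2·0; sum ≡ 0  ⇒  +1.
(a,b)_37: α=2, u≡22; β=2, v≡14 (mod 37); (22|37)=-1, (14|37)=-1; sign (−1)^0·-1^2·-1^2 = +1.
(a,b)_3: α=-9, u≡2; β=-5, v≡1 (mod 3); (2|3)=-1, (1|3)=+1; sign (−1)^1·-1^-5·+1^-9 = +1.
(a,b)_13: α=3, u≡8; β=1, v≡1 (mod 13); (8|13)=-1, (1|13)=+1; sign (−1)^0·-1^1·+1^3 = -1.
(a,b)_∞: sgn(-273)=−, sgn(-3003)=−, so -1.
|Ram(-273, -3003)| = 4, even; anisotropic at {7, 11, 13, ∞}.

[7, 11, 13, inf]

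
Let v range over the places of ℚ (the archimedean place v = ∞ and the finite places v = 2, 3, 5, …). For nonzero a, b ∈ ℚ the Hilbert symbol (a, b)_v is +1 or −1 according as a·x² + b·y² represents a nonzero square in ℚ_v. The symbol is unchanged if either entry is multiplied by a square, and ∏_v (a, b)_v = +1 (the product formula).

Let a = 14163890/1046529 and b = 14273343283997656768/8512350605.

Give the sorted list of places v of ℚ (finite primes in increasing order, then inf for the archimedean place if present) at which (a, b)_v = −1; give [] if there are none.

Mod squares: a ≡ 290, b ≡ 3335. Check v ∈ {∞, 2, 3, 5, 7, 11, 13, 17, 23, 29, 31, 41}.
v=29: a=29^1·(≡18), b=29^3·(≡22) mod 29; (18|29)=-1, (22|29)=+1; (−1)^{1·3·14}·(-1)^3·(+1)^1 = -1.
v=17: a=17^2·(≡15), b=17^0·(≡12) mod 17; (15|17)=+1, (12|17)=-1; (−1)^{2·0·8}·(+1)^0·(-1)^2 = +1.
v=∞: 290 > 0 and 3335 > 0  ⇒  (a,b)_∞ = +1.
v=23: a=23^0·(≡5), b=23^1·(≡21) mod 23; (5|23)=-1, (21|23)=-1; (−1)^{0·1·11}·(-1)^1·(-1)^0 = -1.
v=31: a=31^-2·(≡13), b=31^-2·(≡25) mod 31; (13|31)=-1, (25|31)=+1; (−1)^{-2·-2·15}·(-1)^-2·(+1)^-2 = +1.
v=11: a=11^-2·(≡5), b=11^-6·(≡7) mod 11; (5|11)=+1, (7|11)=-1; (−1)^{-2·-6·5}·(+1)^-6·(-1)^-2 = +1.
v=3: a=3^-2·(≡2), b=3^0·(≡2) mod 3; (2|3)=-1, (2|3)=-1; (−1)^{-2·0·1}·(-1)^0·(-1)^-2 = +1.
v=2: v_2(a)=1, v_2(b)=6; units ≡ 1, 7 (mod 8); ε·ε+αω+βω = 0·1+1·0+6·0 ≡ 0  ⇒  (a,b)_2 = +1.
v=13: a=13^2·(≡4), b=13^6·(≡11) mod 13; (4|13)=+1, (11|13)=-1; (−1)^{2·6·6}·(+1)^6·(-1)^2 = +1.
v=41: a=41^0·(≡28), b=41^2·(≡35) mod 41; (28|41)=-1, (35|41)=-1; (−1)^{0·2·20}·(-1)^2·(-1)^0 = +1.
v=5: a=5^1·(≡2), b=5^-1·(≡3) mod 5; (2|5)=-1, (3|5)=-1; (−1)^{1·-1·2}·(-1)^-1·(-1)^1 = +1.
v=7: a=7^0·(≡6), b=7^2·(≡3) mod 7; (6|7)=-1, (3|7)=-1; (−1)^{0·2·3}·(-1)^2·(-1)^0 = +1.
Ram(290, 3335) = {23, 29}; no ℚ_23-point on the conic.

[23, 29]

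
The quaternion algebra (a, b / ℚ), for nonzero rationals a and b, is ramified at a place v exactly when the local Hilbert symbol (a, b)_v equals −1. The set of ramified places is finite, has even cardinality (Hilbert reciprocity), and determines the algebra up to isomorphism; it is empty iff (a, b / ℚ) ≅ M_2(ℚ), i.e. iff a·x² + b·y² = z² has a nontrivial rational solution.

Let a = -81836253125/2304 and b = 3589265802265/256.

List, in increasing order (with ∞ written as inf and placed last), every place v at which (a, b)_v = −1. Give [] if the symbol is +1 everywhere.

[5, 11, 29, 31]

Mod squares: a ≡ -95645, b ≡ 21238259185. Check v ∈ {∞, 2, 3, 5, 11, 13, 19, 29, 31, 37, 47}.
v=31: a=31^0·(≡6), b=31^1·(≡4) mod 31; (6|31)=-1, (4|31)=+1; (−1)^{0·1·15}·(-1)^1·(+1)^0 = -1.
v=3: a=3^-2·(≡1), b=3^0·(≡1) mod 3; (1|3)=+1, (1|3)=+1; (−1)^{-2·0·1}·(+1)^0·(+1)^-2 = +1.
v=13: a=13^0·(≡12), b=13^3·(≡1) mod 13; (12|13)=+1, (1|13)=+1; (−1)^{0·3·6}·(+1)^3·(+1)^0 = +1.
v=37: a=37^3·(≡35), b=37^1·(≡5) mod 37; (35|37)=-1, (5|37)=-1; (−1)^{3·1·18}·(-1)^1·(-1)^3 = +1.
v=29: a=29^0·(≡18), b=29^1·(≡3) mod 29; (18|29)=-1, (3|29)=-1; (−1)^{0·1·14}·(-1)^1·(-1)^0 = -1.
v=47: a=47^1·(≡46), b=47^1·(≡28) mod 47; (46|47)=-1, (28|47)=+1; (−1)^{1·1·23}·(-1)^1·(+1)^1 = +1.
v=11: a=11^1·(≡10), b=11^1·(≡10) mod 11; (10|11)=-1, (10|11)=-1; (−1)^{1·1·5}·(-1)^1·(-1)^1 = -1.
v=5: a=5^5·(≡1), b=5^1·(≡3) mod 5; (1|5)=+1, (3|5)=-1; (−1)^{5·1·2}·(+1)^1·(-1)^5 = -1.
v=19: a=19^0·(≡11), b=19^1·(≡11) mod 19; (11|19)=+1, (11|19)=+1; (−1)^{0·1·9}·(+1)^1·(+1)^0 = +1.
v=2: v_2(a)=-8, v_2(b)=-8; units ≡ 3, 1 (mod 8); ε·ε+αω+βω = 1·0+-8·0+-8·1 ≡ 0  ⇒  (a,b)_2 = +1.
v=∞: -95645 < 0 and 21238259185 > 0  ⇒  (a,b)_∞ = +1.
Ram(-95645, 21238259185) = {5, 11, 29, 31}; no ℚ_5-point on the conic.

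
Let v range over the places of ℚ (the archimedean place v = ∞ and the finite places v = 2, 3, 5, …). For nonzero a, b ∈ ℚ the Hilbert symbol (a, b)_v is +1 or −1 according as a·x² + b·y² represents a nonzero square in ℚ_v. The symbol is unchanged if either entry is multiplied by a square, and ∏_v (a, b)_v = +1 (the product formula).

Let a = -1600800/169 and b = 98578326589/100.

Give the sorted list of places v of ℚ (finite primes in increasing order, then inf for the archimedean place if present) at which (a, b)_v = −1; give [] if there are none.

Mod squares: a ≡ -4002, b ≡ 58642669. Check v ∈ {∞, 2, 3, 5, 13, 23, 29, 31, 37, 41, 43}.
v=2: v_2(a)=5, v_2(b)=-2; units ≡ 7, 5 (mod 8); ε·ε+αω+βω = 1·0+5·1+-2·0 ≡ 1  ⇒  (a,b)_2 = -1.
v=29: a=29^1·(≡20), b=29^1·(≡23) mod 29; (20|29)=+1, (23|29)=+1; (−1)^{1·1·14}·(+1)^1·(+1)^1 = +1.
v=37: a=37^0·(≡2), b=37^1·(≡23) mod 37; (2|37)=-1, (23|37)=-1; (−1)^{0·1·18}·(-1)^1·(-1)^0 = -1.
v=41: a=41^0·(≡9), b=41^3·(≡15) mod 41; (9|41)=+1, (15|41)=-1; (−1)^{0·3·20}·(+1)^3·(-1)^0 = +1.
v=3: a=3^1·(≡1), b=3^0·(≡1) mod 3; (1|3)=+1, (1|3)=+1; (−1)^{1·0·1}·(+1)^0·(+1)^1 = +1.
v=31: a=31^0·(≡25), b=31^1·(≡17) mod 31; (25|31)=+1, (17|31)=-1; (−1)^{0·1·15}·(+1)^1·(-1)^0 = +1.
v=43: a=43^0·(≡13), b=43^1·(≡17) mod 43; (13|43)=+1, (17|43)=+1; (−1)^{0·1·21}·(+1)^1·(+1)^0 = +1.
v=5: a=5^2·(≡2), b=5^-2·(≡1) mod 5; (2|5)=-1, (1|5)=+1; (−1)^{2·-2·2}·(-1)^-2·(+1)^2 = +1.
v=∞: -4002 < 0 and 58642669 > 0  ⇒  (a,b)_∞ = +1.
v=23: a=23^1·(≡17), b=23^0·(≡13) mod 23; (17|23)=-1, (13|23)=+1; (−1)^{1·0·11}·(-1)^0·(+1)^1 = +1.
v=13: a=13^-2·(≡7), b=13^0·(≡6) mod 13; (7|13)=-1, (6|13)=-1; (−1)^{-2·0·6}·(-1)^0·(-1)^-2 = +1.
Ram(-4002, 58642669) = {2, 37}; no ℚ_2-point on the conic.

[2, 37]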